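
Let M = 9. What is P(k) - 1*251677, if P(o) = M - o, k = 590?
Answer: -252258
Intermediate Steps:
P(o) = 9 - o
P(k) - 1*251677 = (9 - 1*590) - 1*251677 = (9 - 590) - 251677 = -581 - 251677 = -252258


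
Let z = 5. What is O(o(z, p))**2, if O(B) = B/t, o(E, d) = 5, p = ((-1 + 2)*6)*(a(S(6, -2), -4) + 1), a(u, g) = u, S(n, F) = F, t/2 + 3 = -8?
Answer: 25/484 ≈ 0.051653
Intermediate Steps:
t = -22 (t = -6 + 2*(-8) = -6 - 16 = -22)
p = -6 (p = ((-1 + 2)*6)*(-2 + 1) = (1*6)*(-1) = 6*(-1) = -6)
O(B) = -B/22 (O(B) = B/(-22) = B*(-1/22) = -B/22)
O(o(z, p))**2 = (-1/22*5)**2 = (-5/22)**2 = 25/484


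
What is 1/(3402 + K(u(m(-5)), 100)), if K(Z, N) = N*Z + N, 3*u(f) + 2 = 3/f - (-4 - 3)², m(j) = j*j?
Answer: 1/1806 ≈ 0.00055371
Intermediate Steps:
m(j) = j²
u(f) = -17 + 1/f (u(f) = -⅔ + (3/f - (-4 - 3)²)/3 = -⅔ + (3/f - 1*(-7)²)/3 = -⅔ + (3/f - 1*49)/3 = -⅔ + (3/f - 49)/3 = -⅔ + (-49 + 3/f)/3 = -⅔ + (-49/3 + 1/f) = -17 + 1/f)
K(Z, N) = N + N*Z
1/(3402 + K(u(m(-5)), 100)) = 1/(3402 + 100*(1 + (-17 + 1/((-5)²)))) = 1/(3402 + 100*(1 + (-17 + 1/25))) = 1/(3402 + 100*(1 - 424/25)) = 1/(3402 + 100*(-399/25)) = 1/(3402 - 1596) = 1/1806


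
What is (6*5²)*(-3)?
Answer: -450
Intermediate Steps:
(6*5²)*(-3) = (6*25)*(-3) = 150*(-3) = -450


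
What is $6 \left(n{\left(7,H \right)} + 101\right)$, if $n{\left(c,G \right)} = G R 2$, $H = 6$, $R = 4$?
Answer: $894$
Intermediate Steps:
$n{\left(c,G \right)} = 8 G$ ($n{\left(c,G \right)} = G 4 \cdot 2 = 4 G 2 = 8 G$)
$6 \left(n{\left(7,H \right)} + 101\right) = 6 \left(8 \cdot 6 + 101\right) = 6 \left(48 + 101\right) = 6 \cdot 149 = 894$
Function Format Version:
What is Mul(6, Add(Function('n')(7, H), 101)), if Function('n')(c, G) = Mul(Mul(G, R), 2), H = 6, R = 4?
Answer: 894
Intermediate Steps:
Function('n')(c, G) = Mul(8, G) (Function('n')(c, G) = Mul(Mul(G, 4), 2) = Mul(Mul(4, G), 2) = Mul(8, G))
Mul(6, Add(Function('n')(7, H), 101)) = Mul(6, Add(Mul(8, 6), 101)) = Mul(6, Add(48, 101)) = Mul(6, 149) = 894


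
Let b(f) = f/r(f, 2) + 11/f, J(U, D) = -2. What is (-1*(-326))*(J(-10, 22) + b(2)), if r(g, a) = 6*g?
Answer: 3586/3 ≈ 1195.3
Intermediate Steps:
b(f) = ⅙ + 11/f (b(f) = f/((6*f)) + 11/f = f*(1/(6*f)) + 11/f = ⅙ + 11/f)
(-1*(-326))*(J(-10, 22) + b(2)) = (-1*(-326))*(-2 + (⅙)*(66 + 2)/2) = 326*(-2 + (⅙)*(½)*68) = 326*(-2 + 17/3) = 326*(11/3) = 3586/3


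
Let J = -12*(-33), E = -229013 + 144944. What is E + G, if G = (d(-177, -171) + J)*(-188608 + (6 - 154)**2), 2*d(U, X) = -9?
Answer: -65348685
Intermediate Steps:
d(U, X) = -9/2 (d(U, X) = (1/2)*(-9) = -9/2)
E = -84069
J = 396
G = -65264616 (G = (-9/2 + 396)*(-188608 + (6 - 154)**2) = 783*(-188608 + (-148)**2)/2 = 783*(-188608 + 21904)/2 = (783/2)*(-166704) = -65264616)
E + G = -84069 - 65264616 = -65348685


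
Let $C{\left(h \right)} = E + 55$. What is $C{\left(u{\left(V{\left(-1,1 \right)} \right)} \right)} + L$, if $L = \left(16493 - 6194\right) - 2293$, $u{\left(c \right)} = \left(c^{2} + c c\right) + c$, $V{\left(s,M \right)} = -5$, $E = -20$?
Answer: $8041$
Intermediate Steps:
$u{\left(c \right)} = c + 2 c^{2}$ ($u{\left(c \right)} = \left(c^{2} + c^{2}\right) + c = 2 c^{2} + c = c + 2 c^{2}$)
$L = 8006$ ($L = 10299 - 2293 = 8006$)
$C{\left(h \right)} = 35$ ($C{\left(h \right)} = -20 + 55 = 35$)
$C{\left(u{\left(V{\left(-1,1 \right)} \right)} \right)} + L = 35 + 8006 = 8041$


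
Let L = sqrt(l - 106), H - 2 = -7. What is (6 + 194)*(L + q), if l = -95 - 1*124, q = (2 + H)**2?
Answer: 1800 + 1000*I*sqrt(13) ≈ 1800.0 + 3605.6*I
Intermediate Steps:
H = -5 (H = 2 - 7 = -5)
q = 9 (q = (2 - 5)**2 = (-3)**2 = 9)
l = -219 (l = -95 - 124 = -219)
L = 5*I*sqrt(13) (L = sqrt(-219 - 106) = sqrt(-325) = 5*I*sqrt(13) ≈ 18.028*I)
(6 + 194)*(L + q) = (6 + 194)*(5*I*sqrt(13) + 9) = 200*(9 + 5*I*sqrt(13)) = 1800 + 1000*I*sqrt(13)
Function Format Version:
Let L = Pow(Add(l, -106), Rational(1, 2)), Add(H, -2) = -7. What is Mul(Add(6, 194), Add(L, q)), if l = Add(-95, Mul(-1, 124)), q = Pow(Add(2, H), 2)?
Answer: Add(1800, Mul(1000, I, Pow(13, Rational(1, 2)))) ≈ Add(1800.0, Mul(3605.6, I))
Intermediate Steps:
H = -5 (H = Add(2, -7) = -5)
q = 9 (q = Pow(Add(2, -5), 2) = Pow(-3, 2) = 9)
l = -219 (l = Add(-95, -124) = -219)
L = Mul(5, I, Pow(13, Rational(1, 2))) (L = Pow(Add(-219, -106), Rational(1, 2)) = Pow(-325, Rational(1, 2)) = Mul(5, I, Pow(13, Rational(1, 2))) ≈ Mul(18.028, I))
Mul(Add(6, 194), Add(L, q)) = Mul(Add(6, 194), Add(Mul(5, I, Pow(13, Rational(1, 2))), 9)) = Mul(200, Add(9, Mul(5, I, Pow(13, Rational(1, 2))))) = Add(1800, Mul(1000, I, Pow(13, Rational(1, 2))))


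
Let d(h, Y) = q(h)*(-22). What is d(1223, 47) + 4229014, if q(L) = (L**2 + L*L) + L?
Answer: -61609968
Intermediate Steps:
q(L) = L + 2*L**2 (q(L) = (L**2 + L**2) + L = 2*L**2 + L = L + 2*L**2)
d(h, Y) = -22*h*(1 + 2*h) (d(h, Y) = (h*(1 + 2*h))*(-22) = -22*h*(1 + 2*h))
d(1223, 47) + 4229014 = -22*1223*(1 + 2*1223) + 4229014 = -22*1223*(1 + 2446) + 4229014 = -22*1223*2447 + 4229014 = -65838982 + 4229014 = -61609968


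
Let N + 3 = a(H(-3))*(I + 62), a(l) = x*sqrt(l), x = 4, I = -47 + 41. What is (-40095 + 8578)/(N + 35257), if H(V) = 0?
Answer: -31517/35254 ≈ -0.89400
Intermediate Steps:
I = -6
a(l) = 4*sqrt(l)
N = -3 (N = -3 + (4*sqrt(0))*(-6 + 62) = -3 + (4*0)*56 = -3 + 0*56 = -3 + 0 = -3)
(-40095 + 8578)/(N + 35257) = (-40095 + 8578)/(-3 + 35257) = -31517/35254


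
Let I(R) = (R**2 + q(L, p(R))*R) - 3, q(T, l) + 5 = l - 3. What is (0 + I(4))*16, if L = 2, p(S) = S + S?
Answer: 208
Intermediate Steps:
p(S) = 2*S
q(T, l) = -8 + l (q(T, l) = -5 + (l - 3) = -5 + (-3 + l) = -8 + l)
I(R) = -3 + R**2 + R*(-8 + 2*R) (I(R) = (R**2 + (-8 + 2*R)*R) - 3 = (R**2 + R*(-8 + 2*R)) - 3 = -3 + R**2 + R*(-8 + 2*R))
(0 + I(4))*16 = (0 + (-3 - 8*4 + 3*4**2))*16 = (0 + (-3 - 32 + 3*16))*16 = (0 + (-3 - 32 + 48))*16 = (0 + 13)*16 = 13*16 = 208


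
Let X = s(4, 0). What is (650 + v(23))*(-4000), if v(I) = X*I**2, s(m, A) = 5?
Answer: -13180000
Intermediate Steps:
X = 5
v(I) = 5*I**2
(650 + v(23))*(-4000) = (650 + 5*23**2)*(-4000) = (650 + 5*529)*(-4000) = (650 + 2645)*(-4000) = 3295*(-4000) = -13180000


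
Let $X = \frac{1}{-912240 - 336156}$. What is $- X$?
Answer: $\frac{1}{1248396} \approx 8.0103 \cdot 10^{-7}$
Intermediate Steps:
$X = - \frac{1}{1248396}$ ($X = \frac{1}{-1248396} = - \frac{1}{1248396} \approx -8.0103 \cdot 10^{-7}$)
$- X = \left(-1\right) \left(- \frac{1}{1248396}\right) = \frac{1}{1248396}$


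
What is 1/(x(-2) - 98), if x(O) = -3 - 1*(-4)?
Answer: -1/97 ≈ -0.010309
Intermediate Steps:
x(O) = 1 (x(O) = -3 + 4 = 1)
1/(x(-2) - 98) = 1/(1 - 98) = 1/(-97) = -1/97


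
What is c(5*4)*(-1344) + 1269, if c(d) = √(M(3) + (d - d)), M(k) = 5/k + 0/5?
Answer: 1269 - 448*√15 ≈ -466.10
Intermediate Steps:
M(k) = 5/k (M(k) = 5/k + 0*(⅕) = 5/k + 0 = 5/k)
c(d) = √15/3 (c(d) = √(5/3 + (d - d)) = √(5*(⅓) + 0) = √(5/3 + 0) = √(5/3) = √15/3)
c(5*4)*(-1344) + 1269 = (√15/3)*(-1344) + 1269 = -448*√15 + 1269 = 1269 - 448*√15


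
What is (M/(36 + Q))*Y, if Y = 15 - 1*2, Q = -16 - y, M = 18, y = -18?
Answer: 117/19 ≈ 6.1579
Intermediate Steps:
Q = 2 (Q = -16 - 1*(-18) = -16 + 18 = 2)
Y = 13 (Y = 15 - 2 = 13)
(M/(36 + Q))*Y = (18/(36 + 2))*13 = (18/38)*13 = ((1/38)*18)*13 = (9/19)*13 = 117/19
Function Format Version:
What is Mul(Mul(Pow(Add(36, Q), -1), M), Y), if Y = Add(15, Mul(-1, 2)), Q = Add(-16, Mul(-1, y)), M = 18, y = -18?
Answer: Rational(117, 19) ≈ 6.1579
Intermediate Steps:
Q = 2 (Q = Add(-16, Mul(-1, -18)) = Add(-16, 18) = 2)
Y = 13 (Y = Add(15, -2) = 13)
Mul(Mul(Pow(Add(36, Q), -1), M), Y) = Mul(Mul(Pow(Add(36, 2), -1), 18), 13) = Mul(Mul(Pow(38, -1), 18), 13) = Mul(Mul(Rational(1, 38), 18), 13) = Mul(Rational(9, 19), 13) = Rational(117, 19)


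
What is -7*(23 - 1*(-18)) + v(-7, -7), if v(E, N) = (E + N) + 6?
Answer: -295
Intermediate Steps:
v(E, N) = 6 + E + N
-7*(23 - 1*(-18)) + v(-7, -7) = -7*(23 - 1*(-18)) + (6 - 7 - 7) = -7*(23 + 18) - 8 = -7*41 - 8 = -287 - 8 = -295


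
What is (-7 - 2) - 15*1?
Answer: -24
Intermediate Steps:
(-7 - 2) - 15*1 = -9 - 15 = -24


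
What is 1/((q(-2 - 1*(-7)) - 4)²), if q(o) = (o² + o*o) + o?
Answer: 1/2601 ≈ 0.00038447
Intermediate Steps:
q(o) = o + 2*o² (q(o) = (o² + o²) + o = 2*o² + o = o + 2*o²)
1/((q(-2 - 1*(-7)) - 4)²) = 1/(((-2 - 1*(-7))*(1 + 2*(-2 - 1*(-7))) - 4)²) = 1/(((-2 + 7)*(1 + 2*(-2 + 7)) - 4)²) = 1/((5*(1 + 2*5) - 4)²) = 1/((5*(1 + 10) - 4)²) = 1/((5*11 - 4)²) = 1/((55 - 4)²) = 1/(51²) = 1/2601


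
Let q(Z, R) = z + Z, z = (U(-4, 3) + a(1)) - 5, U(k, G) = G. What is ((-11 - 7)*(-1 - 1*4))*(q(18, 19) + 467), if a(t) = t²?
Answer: 43560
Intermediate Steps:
z = -1 (z = (3 + 1²) - 5 = (3 + 1) - 5 = 4 - 5 = -1)
q(Z, R) = -1 + Z
((-11 - 7)*(-1 - 1*4))*(q(18, 19) + 467) = ((-11 - 7)*(-1 - 1*4))*((-1 + 18) + 467) = (-18*(-1 - 4))*(17 + 467) = -18*(-5)*484 = 90*484 = 43560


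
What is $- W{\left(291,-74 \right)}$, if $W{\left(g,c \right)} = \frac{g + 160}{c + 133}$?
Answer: $- \frac{451}{59} \approx -7.6441$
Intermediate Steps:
$W{\left(g,c \right)} = \frac{160 + g}{133 + c}$
$- W{\left(291,-74 \right)} = - \frac{160 + 291}{133 - 74} = - \frac{451}{59}$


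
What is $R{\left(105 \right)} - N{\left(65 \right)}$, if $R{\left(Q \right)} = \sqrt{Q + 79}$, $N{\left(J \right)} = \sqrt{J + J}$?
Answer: $- \sqrt{130} + 2 \sqrt{46} \approx 2.1629$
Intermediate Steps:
$N{\left(J \right)} = \sqrt{2} \sqrt{J}$ ($N{\left(J \right)} = \sqrt{2 J} = \sqrt{2} \sqrt{J}$)
$R{\left(Q \right)} = \sqrt{79 + Q}$
$R{\left(105 \right)} - N{\left(65 \right)} = \sqrt{79 + 105} - \sqrt{2} \sqrt{65} = \sqrt{184} - \sqrt{130} = 2 \sqrt{46} - \sqrt{130} = - \sqrt{130} + 2 \sqrt{46}$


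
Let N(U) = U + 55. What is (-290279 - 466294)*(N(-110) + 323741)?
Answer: -244892088078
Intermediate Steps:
N(U) = 55 + U
(-290279 - 466294)*(N(-110) + 323741) = (-290279 - 466294)*((55 - 110) + 323741) = -756573*(-55 + 323741) = -756573*323686 = -244892088078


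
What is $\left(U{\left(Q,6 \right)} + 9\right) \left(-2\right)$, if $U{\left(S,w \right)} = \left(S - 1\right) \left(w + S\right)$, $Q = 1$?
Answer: $-18$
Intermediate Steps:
$U{\left(S,w \right)} = \left(-1 + S\right) \left(S + w\right)$
$\left(U{\left(Q,6 \right)} + 9\right) \left(-2\right) = \left(\left(1^{2} - 1 - 6 + 1 \cdot 6\right) + 9\right) \left(-2\right) = \left(\left(1 - 1 - 6 + 6\right) + 9\right) \left(-2\right) = \left(0 + 9\right) \left(-2\right) = 9 \left(-2\right) = -18$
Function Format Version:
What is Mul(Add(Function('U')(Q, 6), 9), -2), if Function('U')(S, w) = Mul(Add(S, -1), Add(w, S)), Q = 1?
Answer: -18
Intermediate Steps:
Function('U')(S, w) = Mul(Add(-1, S), Add(S, w))
Mul(Add(Function('U')(Q, 6), 9), -2) = Mul(Add(Add(Pow(1, 2), Mul(-1, 1), Mul(-1, 6), Mul(1, 6)), 9), -2) = Mul(Add(Add(1, -1, -6, 6), 9), -2) = Mul(Add(0, 9), -2) = Mul(9, -2) = -18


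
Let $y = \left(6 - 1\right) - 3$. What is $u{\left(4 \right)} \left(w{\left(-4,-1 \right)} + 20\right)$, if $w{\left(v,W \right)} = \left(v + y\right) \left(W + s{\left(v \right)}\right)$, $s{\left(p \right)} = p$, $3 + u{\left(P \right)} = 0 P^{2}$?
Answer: $-90$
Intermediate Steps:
$u{\left(P \right)} = -3$ ($u{\left(P \right)} = -3 + 0 P^{2} = -3 + 0 = -3$)
$y = 2$ ($y = 5 - 3 = 2$)
$w{\left(v,W \right)} = \left(2 + v\right) \left(W + v\right)$ ($w{\left(v,W \right)} = \left(v + 2\right) \left(W + v\right) = \left(2 + v\right) \left(W + v\right)$)
$u{\left(4 \right)} \left(w{\left(-4,-1 \right)} + 20\right) = - 3 \left(\left(\left(-4\right)^{2} + 2 \left(-1\right) + 2 \left(-4\right) - -4\right) + 20\right) = - 3 \left(\left(16 - 2 - 8 + 4\right) + 20\right) = - 3 \left(10 + 20\right) = \left(-3\right) 30 = -90$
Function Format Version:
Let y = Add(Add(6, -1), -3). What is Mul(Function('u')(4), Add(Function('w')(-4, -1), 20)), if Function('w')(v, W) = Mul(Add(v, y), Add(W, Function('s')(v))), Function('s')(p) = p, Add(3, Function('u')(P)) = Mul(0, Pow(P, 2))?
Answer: -90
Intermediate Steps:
Function('u')(P) = -3 (Function('u')(P) = Add(-3, Mul(0, Pow(P, 2))) = Add(-3, 0) = -3)
y = 2 (y = Add(5, -3) = 2)
Function('w')(v, W) = Mul(Add(2, v), Add(W, v)) (Function('w')(v, W) = Mul(Add(v, 2), Add(W, v)) = Mul(Add(2, v), Add(W, v)))
Mul(Function('u')(4), Add(Function('w')(-4, -1), 20)) = Mul(-3, Add(Add(Pow(-4, 2), Mul(2, -1), Mul(2, -4), Mul(-1, -4)), 20)) = Mul(-3, Add(Add(16, -2, -8, 4), 20)) = Mul(-3, Add(10, 20)) = Mul(-3, 30) = -90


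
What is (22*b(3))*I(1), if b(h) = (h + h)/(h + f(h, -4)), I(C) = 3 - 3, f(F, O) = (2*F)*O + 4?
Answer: 0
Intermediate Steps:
f(F, O) = 4 + 2*F*O (f(F, O) = 2*F*O + 4 = 4 + 2*F*O)
I(C) = 0
b(h) = 2*h/(4 - 7*h) (b(h) = (h + h)/(h + (4 + 2*h*(-4))) = (2*h)/(h + (4 - 8*h)) = (2*h)/(4 - 7*h) = 2*h/(4 - 7*h))
(22*b(3))*I(1) = (22*(2*3/(4 - 7*3)))*0 = (22*(2*3/(4 - 21)))*0 = (22*(2*3/(-17)))*0 = (22*(2*3*(-1/17)))*0 = (22*(-6/17))*0 = -132/17*0 = 0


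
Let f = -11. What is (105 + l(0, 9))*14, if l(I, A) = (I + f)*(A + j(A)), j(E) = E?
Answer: -1302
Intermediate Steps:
l(I, A) = 2*A*(-11 + I) (l(I, A) = (I - 11)*(A + A) = (-11 + I)*(2*A) = 2*A*(-11 + I))
(105 + l(0, 9))*14 = (105 + 2*9*(-11 + 0))*14 = (105 + 2*9*(-11))*14 = (105 - 198)*14 = -93*14 = -1302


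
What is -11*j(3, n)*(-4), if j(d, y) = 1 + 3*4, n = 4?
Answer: 572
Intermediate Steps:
j(d, y) = 13 (j(d, y) = 1 + 12 = 13)
-11*j(3, n)*(-4) = -11*13*(-4) = -143*(-4) = 572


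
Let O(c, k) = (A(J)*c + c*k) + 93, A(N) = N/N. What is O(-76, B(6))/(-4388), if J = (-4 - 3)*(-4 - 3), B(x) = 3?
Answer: 211/4388 ≈ 0.048086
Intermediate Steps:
J = 49 (J = -7*(-7) = 49)
A(N) = 1
O(c, k) = 93 + c + c*k (O(c, k) = (1*c + c*k) + 93 = (c + c*k) + 93 = 93 + c + c*k)
O(-76, B(6))/(-4388) = (93 - 76 - 76*3)/(-4388) = (93 - 76 - 228)*(-1/4388) = -211*(-1/4388) = 211/4388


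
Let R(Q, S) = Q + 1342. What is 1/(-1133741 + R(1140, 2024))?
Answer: -1/1131259 ≈ -8.8397e-7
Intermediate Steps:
R(Q, S) = 1342 + Q
1/(-1133741 + R(1140, 2024)) = 1/(-1133741 + (1342 + 1140)) = 1/(-1133741 + 2482) = 1/(-1131259) = -1/1131259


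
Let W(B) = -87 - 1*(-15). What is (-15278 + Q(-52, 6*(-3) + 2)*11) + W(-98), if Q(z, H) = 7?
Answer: -15273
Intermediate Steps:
W(B) = -72 (W(B) = -87 + 15 = -72)
(-15278 + Q(-52, 6*(-3) + 2)*11) + W(-98) = (-15278 + 7*11) - 72 = (-15278 + 77) - 72 = -15201 - 72 = -15273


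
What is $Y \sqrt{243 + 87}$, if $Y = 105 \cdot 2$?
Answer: $210 \sqrt{330} \approx 3814.8$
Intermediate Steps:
$Y = 210$
$Y \sqrt{243 + 87} = 210 \sqrt{243 + 87} = 210 \sqrt{330}$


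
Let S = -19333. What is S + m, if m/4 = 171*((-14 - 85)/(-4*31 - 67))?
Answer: -3624887/191 ≈ -18978.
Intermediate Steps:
m = 67716/191 (m = 4*(171*((-14 - 85)/(-4*31 - 67))) = 4*(171*(-99/(-124 - 67))) = 4*(171*(-99/(-191))) = 4*(171*(-99*(-1/191))) = 4*(171*(99/191)) = 4*(16929/191) = 67716/191 ≈ 354.53)
S + m = -19333 + 67716/191 = -3624887/191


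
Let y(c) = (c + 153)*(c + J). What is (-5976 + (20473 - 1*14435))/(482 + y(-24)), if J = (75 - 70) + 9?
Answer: -31/404 ≈ -0.076733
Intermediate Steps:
J = 14 (J = 5 + 9 = 14)
y(c) = (14 + c)*(153 + c) (y(c) = (c + 153)*(c + 14) = (153 + c)*(14 + c) = (14 + c)*(153 + c))
(-5976 + (20473 - 1*14435))/(482 + y(-24)) = (-5976 + (20473 - 1*14435))/(482 + (2142 + (-24)**2 + 167*(-24))) = (-5976 + (20473 - 14435))/(482 + (2142 + 576 - 4008)) = (-5976 + 6038)/(482 - 1290) = 62/(-808) = 62*(-1/808) = -31/404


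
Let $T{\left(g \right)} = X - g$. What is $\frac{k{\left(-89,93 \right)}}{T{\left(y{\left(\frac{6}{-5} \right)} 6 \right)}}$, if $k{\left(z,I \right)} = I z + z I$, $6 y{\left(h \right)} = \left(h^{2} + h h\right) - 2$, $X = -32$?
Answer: $\frac{68975}{137} \approx 503.47$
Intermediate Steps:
$y{\left(h \right)} = - \frac{1}{3} + \frac{h^{2}}{3}$ ($y{\left(h \right)} = \frac{\left(h^{2} + h h\right) - 2}{6} = \frac{\left(h^{2} + h^{2}\right) - 2}{6} = \frac{2 h^{2} - 2}{6} = \frac{-2 + 2 h^{2}}{6} = - \frac{1}{3} + \frac{h^{2}}{3}$)
$k{\left(z,I \right)} = 2 I z$ ($k{\left(z,I \right)} = I z + I z = 2 I z$)
$T{\left(g \right)} = -32 - g$
$\frac{k{\left(-89,93 \right)}}{T{\left(y{\left(\frac{6}{-5} \right)} 6 \right)}} = \frac{2 \cdot 93 \left(-89\right)}{-32 - \left(- \frac{1}{3} + \frac{\left(\frac{6}{-5}\right)^{2}}{3}\right) 6} = - \frac{16554}{-32 - \left(- \frac{1}{3} + \frac{\left(6 \left(- \frac{1}{5}\right)\right)^{2}}{3}\right) 6} = - \frac{16554}{-32 - \left(- \frac{1}{3} + \frac{\left(- \frac{6}{5}\right)^{2}}{3}\right) 6} = - \frac{16554}{-32 - \left(- \frac{1}{3} + \frac{1}{3} \cdot \frac{36}{25}\right) 6} = - \frac{16554}{-32 - \left(- \frac{1}{3} + \frac{12}{25}\right) 6} = - \frac{16554}{-32 - \frac{11}{75} \cdot 6} = - \frac{16554}{-32 - \frac{22}{25}} = - \frac{16554}{- \frac{822}{25}} = \left(-16554\right) \left(- \frac{25}{822}\right) = \frac{68975}{137}$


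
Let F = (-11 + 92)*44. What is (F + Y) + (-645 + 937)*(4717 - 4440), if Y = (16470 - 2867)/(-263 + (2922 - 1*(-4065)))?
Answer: 567841955/6724 ≈ 84450.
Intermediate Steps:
F = 3564 (F = 81*44 = 3564)
Y = 13603/6724 (Y = 13603/(-263 + (2922 + 4065)) = 13603/(-263 + 6987) = 13603/6724 ≈ 2.0231)
(F + Y) + (-645 + 937)*(4717 - 4440) = (3564 + 13603/6724) + (-645 + 937)*(4717 - 4440) = 23977939/6724 + 292*277 = 23977939/6724 + 80884 = 567841955/6724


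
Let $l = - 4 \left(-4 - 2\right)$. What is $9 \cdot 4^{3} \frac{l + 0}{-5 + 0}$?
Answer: $- \frac{13824}{5} \approx -2764.8$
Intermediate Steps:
$l = 24$ ($l = \left(-4\right) \left(-6\right) = 24$)
$9 \cdot 4^{3} \frac{l + 0}{-5 + 0} = 9 \cdot 4^{3} \frac{24 + 0}{-5 + 0} = 9 \cdot 64 \frac{24}{-5} = 576 \cdot 24 \left(- \frac{1}{5}\right) = 576 \left(- \frac{24}{5}\right) = - \frac{13824}{5}$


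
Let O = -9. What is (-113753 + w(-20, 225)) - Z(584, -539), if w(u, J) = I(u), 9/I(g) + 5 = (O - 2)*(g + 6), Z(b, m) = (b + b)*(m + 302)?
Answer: 24296396/149 ≈ 1.6306e+5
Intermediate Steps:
Z(b, m) = 2*b*(302 + m) (Z(b, m) = (2*b)*(302 + m) = 2*b*(302 + m))
I(g) = 9/(-71 - 11*g) (I(g) = 9/(-5 + (-9 - 2)*(g + 6)) = 9/(-5 - 11*(6 + g)) = 9/(-5 + (-66 - 11*g)) = 9/(-71 - 11*g))
w(u, J) = -9/(71 + 11*u)
(-113753 + w(-20, 225)) - Z(584, -539) = (-113753 - 9/(71 + 11*(-20))) - 2*584*(302 - 539) = (-113753 - 9/(71 - 220)) - 2*584*(-237) = (-113753 - 9/(-149)) - 1*(-276816) = (-113753 - 9*(-1/149)) + 276816 = (-113753 + 9/149) + 276816 = -16949188/149 + 276816 = 24296396/149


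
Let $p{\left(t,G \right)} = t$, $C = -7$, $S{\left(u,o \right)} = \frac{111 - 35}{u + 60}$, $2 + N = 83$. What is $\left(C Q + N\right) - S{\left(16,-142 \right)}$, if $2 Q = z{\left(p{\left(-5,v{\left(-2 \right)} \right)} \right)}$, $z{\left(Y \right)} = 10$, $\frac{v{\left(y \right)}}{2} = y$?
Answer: $45$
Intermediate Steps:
$N = 81$ ($N = -2 + 83 = 81$)
$v{\left(y \right)} = 2 y$
$S{\left(u,o \right)} = \frac{76}{60 + u}$
$Q = 5$ ($Q = \frac{1}{2} \cdot 10 = 5$)
$\left(C Q + N\right) - S{\left(16,-142 \right)} = \left(\left(-7\right) 5 + 81\right) - \frac{76}{60 + 16} = \left(-35 + 81\right) - \frac{76}{76} = 46 - 76 \cdot \frac{1}{76} = 46 - 1 = 45$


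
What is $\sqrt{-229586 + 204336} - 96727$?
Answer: $-96727 + 5 i \sqrt{1010} \approx -96727.0 + 158.9 i$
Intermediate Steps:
$\sqrt{-229586 + 204336} - 96727 = \sqrt{-25250} - 96727 = 5 i \sqrt{1010} - 96727 = -96727 + 5 i \sqrt{1010}$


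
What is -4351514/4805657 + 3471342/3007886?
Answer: 256658638735/1032490600793 ≈ 0.24858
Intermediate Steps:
-4351514/4805657 + 3471342/3007886 = -4351514*1/4805657 + 3471342*(1/3007886) = -4351514/4805657 + 247953/214849 = 256658638735/1032490600793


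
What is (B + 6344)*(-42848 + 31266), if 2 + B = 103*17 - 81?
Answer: -92794984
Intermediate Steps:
B = 1668 (B = -2 + (103*17 - 81) = -2 + (1751 - 81) = -2 + 1670 = 1668)
(B + 6344)*(-42848 + 31266) = (1668 + 6344)*(-42848 + 31266) = 8012*(-11582) = -92794984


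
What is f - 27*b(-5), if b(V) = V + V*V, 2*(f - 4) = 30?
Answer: -521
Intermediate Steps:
f = 19 (f = 4 + (½)*30 = 4 + 15 = 19)
b(V) = V + V²
f - 27*b(-5) = 19 - (-135)*(1 - 5) = 19 - (-135)*(-4) = 19 - 27*20 = 19 - 540 = -521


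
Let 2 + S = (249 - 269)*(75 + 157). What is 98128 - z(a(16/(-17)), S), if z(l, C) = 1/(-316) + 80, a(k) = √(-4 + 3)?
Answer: 30983169/316 ≈ 98048.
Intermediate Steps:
a(k) = I (a(k) = √(-1) = I)
S = -4642 (S = -2 + (249 - 269)*(75 + 157) = -2 - 20*232 = -2 - 4640 = -4642)
z(l, C) = 25279/316 (z(l, C) = -1/316 + 80 = 25279/316)
98128 - z(a(16/(-17)), S) = 98128 - 1*25279/316 = 98128 - 25279/316 = 30983169/316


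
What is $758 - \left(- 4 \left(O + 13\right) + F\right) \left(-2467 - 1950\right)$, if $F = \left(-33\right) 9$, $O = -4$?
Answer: $-1470103$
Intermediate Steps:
$F = -297$
$758 - \left(- 4 \left(O + 13\right) + F\right) \left(-2467 - 1950\right) = 758 - \left(- 4 \left(-4 + 13\right) - 297\right) \left(-2467 - 1950\right) = 758 - \left(\left(-4\right) 9 - 297\right) \left(-4417\right) = 758 - \left(-36 - 297\right) \left(-4417\right) = 758 - \left(-333\right) \left(-4417\right) = 758 - 1470861 = -1470103$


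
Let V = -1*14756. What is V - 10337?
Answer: -25093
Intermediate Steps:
V = -14756
V - 10337 = -14756 - 10337 = -25093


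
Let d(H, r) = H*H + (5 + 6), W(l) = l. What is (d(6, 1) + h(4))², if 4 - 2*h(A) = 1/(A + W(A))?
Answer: 613089/256 ≈ 2394.9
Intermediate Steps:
h(A) = 2 - 1/(4*A) (h(A) = 2 - 1/(2*(A + A)) = 2 - 1/(2*A)/2 = 2 - 1/(4*A))
d(H, r) = 11 + H² (d(H, r) = H² + 11 = 11 + H²)
(d(6, 1) + h(4))² = ((11 + 6²) + (2 - ¼/4))² = ((11 + 36) + (2 - ¼*¼))² = (47 + (2 - 1/16))² = (47 + 31/16)² = (783/16)² = 613089/256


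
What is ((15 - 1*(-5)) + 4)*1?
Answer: 24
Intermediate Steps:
((15 - 1*(-5)) + 4)*1 = ((15 + 5) + 4)*1 = (20 + 4)*1 = 24*1 = 24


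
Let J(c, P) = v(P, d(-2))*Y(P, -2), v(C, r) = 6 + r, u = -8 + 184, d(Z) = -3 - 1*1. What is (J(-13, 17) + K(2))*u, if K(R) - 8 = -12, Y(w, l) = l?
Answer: -1408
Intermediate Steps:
d(Z) = -4 (d(Z) = -3 - 1 = -4)
u = 176
K(R) = -4 (K(R) = 8 - 12 = -4)
J(c, P) = -4 (J(c, P) = (6 - 4)*(-2) = 2*(-2) = -4)
(J(-13, 17) + K(2))*u = (-4 - 4)*176 = -8*176 = -1408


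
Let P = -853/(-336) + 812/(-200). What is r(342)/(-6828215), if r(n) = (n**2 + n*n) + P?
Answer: -1964982421/57357006000 ≈ -0.034259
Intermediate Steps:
P = -12779/8400 (P = -853*(-1/336) + 812*(-1/200) = 853/336 - 203/50 = -12779/8400 ≈ -1.5213)
r(n) = -12779/8400 + 2*n**2 (r(n) = (n**2 + n*n) - 12779/8400 = (n**2 + n**2) - 12779/8400 = 2*n**2 - 12779/8400 = -12779/8400 + 2*n**2)
r(342)/(-6828215) = (-12779/8400 + 2*342**2)/(-6828215) = (-12779/8400 + 2*116964)*(-1/6828215) = (-12779/8400 + 233928)*(-1/6828215) = (1964982421/8400)*(-1/6828215) = -1964982421/57357006000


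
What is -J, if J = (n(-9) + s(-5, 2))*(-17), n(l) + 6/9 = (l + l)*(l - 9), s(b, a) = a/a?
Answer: 16541/3 ≈ 5513.7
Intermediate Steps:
s(b, a) = 1
n(l) = -2/3 + 2*l*(-9 + l) (n(l) = -2/3 + (l + l)*(l - 9) = -2/3 + (2*l)*(-9 + l) = -2/3 + 2*l*(-9 + l))
J = -16541/3 (J = ((-2/3 - 18*(-9) + 2*(-9)**2) + 1)*(-17) = ((-2/3 + 162 + 2*81) + 1)*(-17) = ((-2/3 + 162 + 162) + 1)*(-17) = (970/3 + 1)*(-17) = (973/3)*(-17) = -16541/3 ≈ -5513.7)
-J = -1*(-16541/3) = 16541/3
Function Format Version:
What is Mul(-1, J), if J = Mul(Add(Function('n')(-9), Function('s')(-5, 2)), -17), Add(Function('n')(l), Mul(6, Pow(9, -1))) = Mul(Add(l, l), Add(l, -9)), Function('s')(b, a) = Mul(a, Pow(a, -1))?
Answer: Rational(16541, 3) ≈ 5513.7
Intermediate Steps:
Function('s')(b, a) = 1
Function('n')(l) = Add(Rational(-2, 3), Mul(2, l, Add(-9, l))) (Function('n')(l) = Add(Rational(-2, 3), Mul(Add(l, l), Add(l, -9))) = Add(Rational(-2, 3), Mul(Mul(2, l), Add(-9, l))) = Add(Rational(-2, 3), Mul(2, l, Add(-9, l))))
J = Rational(-16541, 3) (J = Mul(Add(Add(Rational(-2, 3), Mul(-18, -9), Mul(2, Pow(-9, 2))), 1), -17) = Mul(Add(Add(Rational(-2, 3), 162, Mul(2, 81)), 1), -17) = Mul(Add(Add(Rational(-2, 3), 162, 162), 1), -17) = Mul(Add(Rational(970, 3), 1), -17) = Mul(Rational(973, 3), -17) = Rational(-16541, 3) ≈ -5513.7)
Mul(-1, J) = Mul(-1, Rational(-16541, 3)) = Rational(16541, 3)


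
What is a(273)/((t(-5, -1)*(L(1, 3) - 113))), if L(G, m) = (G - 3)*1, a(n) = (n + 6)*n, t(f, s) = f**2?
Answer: -76167/2875 ≈ -26.493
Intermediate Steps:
a(n) = n*(6 + n) (a(n) = (6 + n)*n = n*(6 + n))
L(G, m) = -3 + G (L(G, m) = (-3 + G)*1 = -3 + G)
a(273)/((t(-5, -1)*(L(1, 3) - 113))) = (273*(6 + 273))/(((-5)**2*((-3 + 1) - 113))) = (273*279)/((25*(-2 - 113))) = 76167/((25*(-115))) = 76167/(-2875) = 76167*(-1/2875) = -76167/2875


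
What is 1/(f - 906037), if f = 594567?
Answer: -1/311470 ≈ -3.2106e-6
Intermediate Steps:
1/(f - 906037) = 1/(594567 - 906037) = 1/(-311470) = -1/311470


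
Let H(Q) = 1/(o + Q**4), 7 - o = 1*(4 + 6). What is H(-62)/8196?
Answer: 1/121106825268 ≈ 8.2572e-12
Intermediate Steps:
o = -3 (o = 7 - (4 + 6) = 7 - 10 = -3)
H(Q) = 1/(-3 + Q**4)
H(-62)/8196 = 1/(-3 + (-62)**4*8196) = (1/8196)/(-3 + 14776336) = (1/8196)/14776333 = (1/14776333)*(1/8196) = 1/121106825268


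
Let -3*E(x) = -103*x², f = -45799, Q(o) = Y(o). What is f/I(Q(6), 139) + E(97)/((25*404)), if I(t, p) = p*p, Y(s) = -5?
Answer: 17336793067/585426300 ≈ 29.614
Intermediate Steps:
Q(o) = -5
E(x) = 103*x²/3 (E(x) = -(-103)*x²/3 = 103*x²/3)
I(t, p) = p²
f/I(Q(6), 139) + E(97)/((25*404)) = -45799/(139²) + ((103/3)*97²)/((25*404)) = -45799/19321 + ((103/3)*9409)/10100 = -45799*1/19321 + (969127/3)*(1/10100) = -45799/19321 + 969127/30300 = 17336793067/585426300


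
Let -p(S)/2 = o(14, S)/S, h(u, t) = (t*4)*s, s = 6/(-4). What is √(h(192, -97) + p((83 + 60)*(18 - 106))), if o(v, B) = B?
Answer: 2*√145 ≈ 24.083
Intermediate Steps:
s = -3/2 (s = 6*(-¼) = -3/2 ≈ -1.5000)
h(u, t) = -6*t (h(u, t) = (t*4)*(-3/2) = (4*t)*(-3/2) = -6*t)
p(S) = -2 (p(S) = -2*S/S = -2*1 = -2)
√(h(192, -97) + p((83 + 60)*(18 - 106))) = √(-6*(-97) - 2) = √(582 - 2) = √580 = 2*√145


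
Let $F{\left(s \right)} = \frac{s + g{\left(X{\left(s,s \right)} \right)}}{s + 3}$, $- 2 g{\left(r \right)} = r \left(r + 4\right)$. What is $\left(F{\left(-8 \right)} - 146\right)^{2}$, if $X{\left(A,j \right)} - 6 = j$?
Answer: $\frac{524176}{25} \approx 20967.0$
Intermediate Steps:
$X{\left(A,j \right)} = 6 + j$
$g{\left(r \right)} = - \frac{r \left(4 + r\right)}{2}$ ($g{\left(r \right)} = - \frac{r \left(r + 4\right)}{2} = - \frac{r \left(4 + r\right)}{2}$)
$F{\left(s \right)} = \frac{s - \frac{\left(6 + s\right) \left(10 + s\right)}{2}}{3 + s}$ ($F{\left(s \right)} = \frac{s - \frac{\left(6 + s\right) \left(4 + \left(6 + s\right)\right)}{2}}{s + 3} = \frac{s - \frac{\left(6 + s\right) \left(10 + s\right)}{2}}{3 + s}$)
$\left(F{\left(-8 \right)} - 146\right)^{2} = \left(\frac{-8 - \frac{\left(6 - 8\right) \left(10 - 8\right)}{2}}{3 - 8} - 146\right)^{2} = \left(\frac{-8 - \left(-1\right) 2}{-5} - 146\right)^{2} = \left(- \frac{-8 + 2}{5} - 146\right)^{2} = \left(\left(- \frac{1}{5}\right) \left(-6\right) - 146\right)^{2} = \left(\frac{6}{5} - 146\right)^{2} = \left(- \frac{724}{5}\right)^{2} = \frac{524176}{25}$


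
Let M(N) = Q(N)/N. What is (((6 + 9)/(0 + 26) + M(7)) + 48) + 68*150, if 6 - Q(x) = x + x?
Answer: 1865033/182 ≈ 10247.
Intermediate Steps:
Q(x) = 6 - 2*x (Q(x) = 6 - (x + x) = 6 - 2*x)
M(N) = (6 - 2*N)/N
(((6 + 9)/(0 + 26) + M(7)) + 48) + 68*150 = (((6 + 9)/(0 + 26) + (-2 + 6/7)) + 48) + 68*150 = ((15/26 + (-2 + 6*(⅐))) + 48) + 10200 = ((15*(1/26) + (-2 + 6/7)) + 48) + 10200 = ((15/26 - 8/7) + 48) + 10200 = (-103/182 + 48) + 10200 = 8633/182 + 10200 = 1865033/182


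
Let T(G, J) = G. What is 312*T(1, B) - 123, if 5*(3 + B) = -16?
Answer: 189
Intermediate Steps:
B = -31/5 (B = -3 + (1/5)*(-16) = -3 - 16/5 = -31/5 ≈ -6.2000)
312*T(1, B) - 123 = 312*1 - 123 = 312 - 123 = 189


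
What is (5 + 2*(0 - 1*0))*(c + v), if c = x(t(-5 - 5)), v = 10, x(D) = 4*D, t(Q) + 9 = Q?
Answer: -330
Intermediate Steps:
t(Q) = -9 + Q
c = -76 (c = 4*(-9 + (-5 - 5)) = 4*(-9 - 10) = 4*(-19) = -76)
(5 + 2*(0 - 1*0))*(c + v) = (5 + 2*(0 - 1*0))*(-76 + 10) = (5 + 2*(0 + 0))*(-66) = (5 + 2*0)*(-66) = (5 + 0)*(-66) = 5*(-66) = -330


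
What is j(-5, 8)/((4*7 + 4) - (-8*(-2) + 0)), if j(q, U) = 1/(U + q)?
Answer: 1/48 ≈ 0.020833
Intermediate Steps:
j(-5, 8)/((4*7 + 4) - (-8*(-2) + 0)) = 1/((8 - 5)*((4*7 + 4) - (-8*(-2) + 0))) = 1/(3*((28 + 4) - (16 + 0))) = 1/(3*(32 - 1*16)) = 1/(3*(32 - 16)) = (⅓)/16 = (⅓)*(1/16) = 1/48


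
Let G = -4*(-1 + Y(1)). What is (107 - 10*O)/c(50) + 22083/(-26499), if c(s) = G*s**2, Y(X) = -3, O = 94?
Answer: -301797889/353320000 ≈ -0.85418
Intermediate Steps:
G = 16 (G = -4*(-1 - 3) = -4*(-4) = 16)
c(s) = 16*s**2
(107 - 10*O)/c(50) + 22083/(-26499) = (107 - 10*94)/((16*50**2)) + 22083/(-26499) = (107 - 940)/((16*2500)) + 22083*(-1/26499) = -833/40000 - 7361/8833 = -301797889/353320000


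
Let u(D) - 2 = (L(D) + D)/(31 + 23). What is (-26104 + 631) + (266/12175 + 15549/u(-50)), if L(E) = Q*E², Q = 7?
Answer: -2717550730486/106884325 ≈ -25425.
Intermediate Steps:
L(E) = 7*E²
u(D) = 2 + D/54 + 7*D²/54 (u(D) = 2 + (7*D² + D)/(31 + 23) = 2 + (D + 7*D²)/54 = 2 + (D + 7*D²)*(1/54) = 2 + (D/54 + 7*D²/54) = 2 + D/54 + 7*D²/54)
(-26104 + 631) + (266/12175 + 15549/u(-50)) = (-26104 + 631) + (266/12175 + 15549/(2 + (1/54)*(-50) + (7/54)*(-50)²)) = -25473 + (266*(1/12175) + 15549/(2 - 25/27 + (7/54)*2500)) = -25473 + (266/12175 + 15549/(2 - 25/27 + 8750/27)) = -25473 + (266/12175 + 15549/(8779/27)) = -25473 + (266/12175 + 15549*(27/8779)) = -25473 + (266/12175 + 419823/8779) = -25473 + 5113680239/106884325 = -2717550730486/106884325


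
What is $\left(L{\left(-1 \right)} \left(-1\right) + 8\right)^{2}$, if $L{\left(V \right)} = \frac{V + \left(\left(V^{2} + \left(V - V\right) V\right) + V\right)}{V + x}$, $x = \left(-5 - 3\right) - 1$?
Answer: $\frac{6241}{100} \approx 62.41$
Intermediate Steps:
$x = -9$ ($x = -8 - 1 = -9$)
$L{\left(V \right)} = \frac{V^{2} + 2 V}{-9 + V}$ ($L{\left(V \right)} = \frac{V + \left(\left(V^{2} + \left(V - V\right) V\right) + V\right)}{V - 9} = \frac{V + \left(\left(V^{2} + 0 V\right) + V\right)}{-9 + V} = \frac{V + \left(\left(V^{2} + 0\right) + V\right)}{-9 + V} = \frac{V + \left(V^{2} + V\right)}{-9 + V} = \frac{V + \left(V + V^{2}\right)}{-9 + V} = \frac{V^{2} + 2 V}{-9 + V}$)
$\left(L{\left(-1 \right)} \left(-1\right) + 8\right)^{2} = \left(- \frac{2 - 1}{-9 - 1} \left(-1\right) + 8\right)^{2} = \left(\left(-1\right) \frac{1}{-10} \cdot 1 \left(-1\right) + 8\right)^{2} = \left(\left(-1\right) \left(- \frac{1}{10}\right) 1 \left(-1\right) + 8\right)^{2} = \left(\frac{1}{10} \left(-1\right) + 8\right)^{2} = \left(- \frac{1}{10} + 8\right)^{2} = \left(\frac{79}{10}\right)^{2} = \frac{6241}{100}$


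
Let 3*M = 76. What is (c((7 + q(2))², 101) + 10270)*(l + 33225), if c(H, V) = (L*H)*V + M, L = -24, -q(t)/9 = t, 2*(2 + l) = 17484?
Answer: -35629376090/3 ≈ -1.1876e+10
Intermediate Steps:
l = 8740 (l = -2 + (½)*17484 = -2 + 8742 = 8740)
q(t) = -9*t
M = 76/3 (M = (⅓)*76 = 76/3 ≈ 25.333)
c(H, V) = 76/3 - 24*H*V (c(H, V) = (-24*H)*V + 76/3 = -24*H*V + 76/3 = 76/3 - 24*H*V)
(c((7 + q(2))², 101) + 10270)*(l + 33225) = ((76/3 - 24*(7 - 9*2)²*101) + 10270)*(8740 + 33225) = ((76/3 - 24*(7 - 18)²*101) + 10270)*41965 = ((76/3 - 24*(-11)²*101) + 10270)*41965 = ((76/3 - 24*121*101) + 10270)*41965 = ((76/3 - 293304) + 10270)*41965 = (-879836/3 + 10270)*41965 = -849026/3*41965 = -35629376090/3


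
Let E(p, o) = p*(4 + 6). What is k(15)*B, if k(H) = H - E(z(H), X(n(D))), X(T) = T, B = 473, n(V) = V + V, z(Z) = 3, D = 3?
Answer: -7095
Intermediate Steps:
n(V) = 2*V
E(p, o) = 10*p (E(p, o) = p*10 = 10*p)
k(H) = -30 + H (k(H) = H - 10*3 = H - 1*30 = H - 30 = -30 + H)
k(15)*B = (-30 + 15)*473 = -15*473 = -7095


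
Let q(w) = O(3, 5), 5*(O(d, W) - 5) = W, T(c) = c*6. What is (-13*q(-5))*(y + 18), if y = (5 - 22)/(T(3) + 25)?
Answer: -59046/43 ≈ -1373.2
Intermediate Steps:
T(c) = 6*c
O(d, W) = 5 + W/5
q(w) = 6 (q(w) = 5 + (⅕)*5 = 5 + 1 = 6)
y = -17/43 (y = (5 - 22)/(6*3 + 25) = -17/(18 + 25) = -17/43 ≈ -0.39535)
(-13*q(-5))*(y + 18) = (-13*6)*(-17/43 + 18) = -78*757/43 = -59046/43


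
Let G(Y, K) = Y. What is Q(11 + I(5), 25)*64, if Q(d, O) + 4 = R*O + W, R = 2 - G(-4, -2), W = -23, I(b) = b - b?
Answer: 7872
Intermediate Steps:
I(b) = 0
R = 6 (R = 2 - 1*(-4) = 2 + 4 = 6)
Q(d, O) = -27 + 6*O (Q(d, O) = -4 + (6*O - 23) = -4 + (-23 + 6*O) = -27 + 6*O)
Q(11 + I(5), 25)*64 = (-27 + 6*25)*64 = (-27 + 150)*64 = 123*64 = 7872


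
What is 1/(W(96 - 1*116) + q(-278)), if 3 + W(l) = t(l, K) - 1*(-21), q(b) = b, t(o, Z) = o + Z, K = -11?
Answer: -1/291 ≈ -0.0034364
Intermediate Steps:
t(o, Z) = Z + o
W(l) = 7 + l (W(l) = -3 + ((-11 + l) - 1*(-21)) = -3 + ((-11 + l) + 21) = -3 + (10 + l) = 7 + l)
1/(W(96 - 1*116) + q(-278)) = 1/((7 + (96 - 1*116)) - 278) = 1/((7 + (96 - 116)) - 278) = 1/((7 - 20) - 278) = 1/(-13 - 278) = 1/(-291) = -1/291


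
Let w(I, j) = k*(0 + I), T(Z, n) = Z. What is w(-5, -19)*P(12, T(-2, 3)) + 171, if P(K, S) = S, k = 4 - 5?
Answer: 161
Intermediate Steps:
k = -1
w(I, j) = -I (w(I, j) = -(0 + I) = -I)
w(-5, -19)*P(12, T(-2, 3)) + 171 = -1*(-5)*(-2) + 171 = 5*(-2) + 171 = -10 + 171 = 161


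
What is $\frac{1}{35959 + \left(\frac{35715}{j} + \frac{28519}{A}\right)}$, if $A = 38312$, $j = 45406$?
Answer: $\frac{869797336}{31278374028621} \approx 2.7808 \cdot 10^{-5}$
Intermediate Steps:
$\frac{1}{35959 + \left(\frac{35715}{j} + \frac{28519}{A}\right)} = \frac{1}{35959 + \left(\frac{35715}{45406} + \frac{28519}{38312}\right)} = \frac{1}{35959 + \frac{1331623397}{869797336}} = \frac{1}{\frac{31278374028621}{869797336}} = \frac{869797336}{31278374028621}$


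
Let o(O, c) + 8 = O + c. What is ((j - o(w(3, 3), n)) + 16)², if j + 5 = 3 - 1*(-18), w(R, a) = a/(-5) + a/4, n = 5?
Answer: 485809/400 ≈ 1214.5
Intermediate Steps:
w(R, a) = a/20 (w(R, a) = a*(-⅕) + a*(¼) = -a/5 + a/4 = a/20)
o(O, c) = -8 + O + c (o(O, c) = -8 + (O + c) = -8 + O + c)
j = 16 (j = -5 + (3 - 1*(-18)) = -5 + (3 + 18) = -5 + 21 = 16)
((j - o(w(3, 3), n)) + 16)² = ((16 - (-8 + (1/20)*3 + 5)) + 16)² = ((16 - (-8 + 3/20 + 5)) + 16)² = ((16 - 1*(-57/20)) + 16)² = ((16 + 57/20) + 16)² = (377/20 + 16)² = (697/20)² = 485809/400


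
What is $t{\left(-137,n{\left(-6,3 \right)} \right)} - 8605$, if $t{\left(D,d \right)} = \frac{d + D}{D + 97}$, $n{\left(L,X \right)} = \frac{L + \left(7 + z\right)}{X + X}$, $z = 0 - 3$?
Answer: $- \frac{258047}{30} \approx -8601.6$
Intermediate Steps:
$z = -3$ ($z = 0 - 3 = -3$)
$n{\left(L,X \right)} = \frac{4 + L}{2 X}$ ($n{\left(L,X \right)} = \frac{L + \left(7 - 3\right)}{X + X} = \frac{L + 4}{2 X} = \left(4 + L\right) \frac{1}{2 X} = \frac{4 + L}{2 X}$)
$t{\left(D,d \right)} = \frac{D + d}{97 + D}$
$t{\left(-137,n{\left(-6,3 \right)} \right)} - 8605 = \frac{-137 + \frac{4 - 6}{2 \cdot 3}}{97 - 137} - 8605 = \frac{-137 + \frac{1}{2} \cdot \frac{1}{3} \left(-2\right)}{-40} - 8605 = - \frac{-137 - \frac{1}{3}}{40} - 8605 = \left(- \frac{1}{40}\right) \left(- \frac{412}{3}\right) - 8605 = \frac{103}{30} - 8605 = - \frac{258047}{30}$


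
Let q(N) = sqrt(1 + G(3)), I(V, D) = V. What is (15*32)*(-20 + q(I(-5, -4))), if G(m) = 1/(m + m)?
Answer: -9600 + 80*sqrt(42) ≈ -9081.5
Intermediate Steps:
G(m) = 1/(2*m)
q(N) = sqrt(42)/6 (q(N) = sqrt(1 + (1/2)/3) = sqrt(1 + (1/2)*(1/3)) = sqrt(1 + 1/6) = sqrt(7/6) = sqrt(42)/6)
(15*32)*(-20 + q(I(-5, -4))) = (15*32)*(-20 + sqrt(42)/6) = 480*(-20 + sqrt(42)/6) = -9600 + 80*sqrt(42)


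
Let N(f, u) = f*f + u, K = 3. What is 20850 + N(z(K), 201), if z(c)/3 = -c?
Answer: 21132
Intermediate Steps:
z(c) = -3*c (z(c) = 3*(-c) = -3*c)
N(f, u) = u + f**2 (N(f, u) = f**2 + u = u + f**2)
20850 + N(z(K), 201) = 20850 + (201 + (-3*3)**2) = 20850 + (201 + (-9)**2) = 20850 + (201 + 81) = 20850 + 282 = 21132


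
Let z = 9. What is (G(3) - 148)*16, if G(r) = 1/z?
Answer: -21296/9 ≈ -2366.2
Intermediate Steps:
G(r) = ⅑ (G(r) = 1/9 = ⅑)
(G(3) - 148)*16 = (⅑ - 148)*16 = -1331/9*16 = -21296/9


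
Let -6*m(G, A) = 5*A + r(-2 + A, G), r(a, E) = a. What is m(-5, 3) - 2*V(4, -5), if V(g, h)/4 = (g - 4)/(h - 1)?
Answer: -8/3 ≈ -2.6667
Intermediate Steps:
m(G, A) = ⅓ - A (m(G, A) = -(5*A + (-2 + A))/6 = -(-2 + 6*A)/6 = ⅓ - A)
V(g, h) = 4*(-4 + g)/(-1 + h) (V(g, h) = 4*((g - 4)/(h - 1)) = 4*((-4 + g)/(-1 + h)) = 4*(-4 + g)/(-1 + h))
m(-5, 3) - 2*V(4, -5) = (⅓ - 1*3) - 8*(-4 + 4)/(-1 - 5) = (⅓ - 3) - 8*0/(-6) = -8/3 - 8*(-1)*0/6 = -8/3 - 2*0 = -8/3 + 0 = -8/3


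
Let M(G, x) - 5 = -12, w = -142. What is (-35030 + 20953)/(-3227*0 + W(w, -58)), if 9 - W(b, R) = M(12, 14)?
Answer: -14077/16 ≈ -879.81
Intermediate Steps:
M(G, x) = -7 (M(G, x) = 5 - 12 = -7)
W(b, R) = 16 (W(b, R) = 9 - 1*(-7) = 9 + 7 = 16)
(-35030 + 20953)/(-3227*0 + W(w, -58)) = (-35030 + 20953)/(-3227*0 + 16) = -14077/(0 + 16) = -14077/16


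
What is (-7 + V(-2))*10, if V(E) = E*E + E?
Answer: -50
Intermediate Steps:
V(E) = E + E² (V(E) = E² + E = E + E²)
(-7 + V(-2))*10 = (-7 - 2*(1 - 2))*10 = (-7 - 2*(-1))*10 = (-7 + 2)*10 = -5*10 = -50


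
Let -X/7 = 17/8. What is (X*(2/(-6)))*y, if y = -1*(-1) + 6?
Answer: 833/24 ≈ 34.708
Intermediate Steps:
y = 7 (y = 1 + 6 = 7)
X = -119/8 ≈ -14.875
(X*(2/(-6)))*y = -119/(4*(-6))*7 = -119*(-1)/(4*6)*7 = -119/8*(-⅓)*7 = (119/24)*7 = 833/24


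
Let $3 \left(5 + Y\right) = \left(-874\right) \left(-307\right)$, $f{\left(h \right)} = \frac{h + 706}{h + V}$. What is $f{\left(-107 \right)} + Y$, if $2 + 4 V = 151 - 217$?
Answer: $\frac{33267775}{372} \approx 89430.0$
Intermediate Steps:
$V = -17$ ($V = - \frac{1}{2} + \frac{151 - 217}{4} = - \frac{1}{2} + \frac{1}{4} \left(-66\right) = - \frac{1}{2} - \frac{33}{2} = -17$)
$f{\left(h \right)} = \frac{706 + h}{-17 + h}$ ($f{\left(h \right)} = \frac{h + 706}{h - 17} = \frac{706 + h}{-17 + h}$)
$Y = \frac{268303}{3}$ ($Y = -5 + \frac{\left(-874\right) \left(-307\right)}{3} = -5 + \frac{1}{3} \cdot 268318 = -5 + \frac{268318}{3} = \frac{268303}{3} \approx 89434.0$)
$f{\left(-107 \right)} + Y = \frac{706 - 107}{-17 - 107} + \frac{268303}{3} = \frac{1}{-124} \cdot 599 + \frac{268303}{3} = \left(- \frac{1}{124}\right) 599 + \frac{268303}{3} = - \frac{599}{124} + \frac{268303}{3} = \frac{33267775}{372}$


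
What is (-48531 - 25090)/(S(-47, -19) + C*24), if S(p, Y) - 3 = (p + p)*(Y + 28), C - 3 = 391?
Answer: -73621/8613 ≈ -8.5477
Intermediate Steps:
C = 394 (C = 3 + 391 = 394)
S(p, Y) = 3 + 2*p*(28 + Y) (S(p, Y) = 3 + (p + p)*(Y + 28) = 3 + (2*p)*(28 + Y) = 3 + 2*p*(28 + Y))
(-48531 - 25090)/(S(-47, -19) + C*24) = (-48531 - 25090)/((3 + 56*(-47) + 2*(-19)*(-47)) + 394*24) = -73621/((3 - 2632 + 1786) + 9456) = -73621/(-843 + 9456) = -73621/8613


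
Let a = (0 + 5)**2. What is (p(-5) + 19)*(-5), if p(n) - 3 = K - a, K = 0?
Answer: 15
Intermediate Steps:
a = 25 (a = 5**2 = 25)
p(n) = -22 (p(n) = 3 + (0 - 1*25) = 3 + (0 - 25) = 3 - 25 = -22)
(p(-5) + 19)*(-5) = (-22 + 19)*(-5) = -3*(-5) = 15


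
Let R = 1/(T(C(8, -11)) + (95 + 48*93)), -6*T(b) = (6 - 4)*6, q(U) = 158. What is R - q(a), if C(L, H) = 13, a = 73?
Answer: -720005/4557 ≈ -158.00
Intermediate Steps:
T(b) = -2 (T(b) = -(6 - 4)*6/6 = -6/3 = -⅙*12 = -2)
R = 1/4557 (R = 1/(-2 + (95 + 48*93)) = 1/(-2 + (95 + 4464)) = 1/(-2 + 4559) = 1/4557 ≈ 0.00021944)
R - q(a) = 1/4557 - 1*158 = 1/4557 - 158 = -720005/4557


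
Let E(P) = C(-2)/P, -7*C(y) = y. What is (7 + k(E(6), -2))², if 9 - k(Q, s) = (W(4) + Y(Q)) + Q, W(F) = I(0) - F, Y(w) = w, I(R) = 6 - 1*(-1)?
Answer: 73441/441 ≈ 166.53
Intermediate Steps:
I(R) = 7 (I(R) = 6 + 1 = 7)
C(y) = -y/7
W(F) = 7 - F
E(P) = 2/(7*P) (E(P) = (-⅐*(-2))/P = 2/(7*P))
k(Q, s) = 6 - 2*Q (k(Q, s) = 9 - (((7 - 1*4) + Q) + Q) = 9 - (((7 - 4) + Q) + Q) = 9 - ((3 + Q) + Q) = 9 - (3 + 2*Q) = 9 + (-3 - 2*Q) = 6 - 2*Q)
(7 + k(E(6), -2))² = (7 + (6 - 4/(7*6)))² = (7 + (6 - 2*1/21))² = (7 + (6 - 2/21))² = (7 + 124/21)² = (271/21)² = 73441/441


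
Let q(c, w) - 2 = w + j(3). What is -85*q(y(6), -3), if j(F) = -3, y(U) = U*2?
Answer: 340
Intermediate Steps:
y(U) = 2*U
q(c, w) = -1 + w (q(c, w) = 2 + (w - 3) = 2 + (-3 + w) = -1 + w)
-85*q(y(6), -3) = -85*(-1 - 3) = -85*(-4) = 340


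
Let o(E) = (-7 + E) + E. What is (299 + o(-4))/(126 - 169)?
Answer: -284/43 ≈ -6.6047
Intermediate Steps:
o(E) = -7 + 2*E
(299 + o(-4))/(126 - 169) = (299 + (-7 + 2*(-4)))/(126 - 169) = (299 + (-7 - 8))/(-43) = (299 - 15)*(-1/43) = 284*(-1/43) = -284/43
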